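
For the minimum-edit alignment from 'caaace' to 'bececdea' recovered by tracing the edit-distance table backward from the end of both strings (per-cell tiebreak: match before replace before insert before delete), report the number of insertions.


Edit distance = 6. Backtracking from cell (6, 8) with preference match > replace > insert > delete,
then listing the resulting alignment 'caaace' -> 'bececdea' left to right:
  Step 1: replace c->b
  Step 2: replace a->e
  Step 3: replace a->c
  Step 4: replace a->e
  Step 5: keep 'c'
  Step 6: insert 'd' [insertion #1]
  Step 7: keep 'e'
  Step 8: insert 'a' [insertion #2]
Total insertions: 2

2


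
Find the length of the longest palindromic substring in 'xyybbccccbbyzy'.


Scanning 'xyybbccccbbyzy' for palindromic substrings.
Substring at positions 2-11: 'ybbccccbby'.
Check: reverse('ybbccccbby') = 'ybbccccbby' -> palindrome confirmed.
Neighbouring characters ('y' / 'z') break symmetry, so it cannot extend further.
No longer palindromic substring exists; longest length = 10

10


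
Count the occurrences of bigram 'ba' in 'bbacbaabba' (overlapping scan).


Scanning 'bbacbaabba' for bigram 'ba':
  Position 0: 'bb' -> no
  Position 1: 'ba' -> MATCH
  Position 2: 'ac' -> no
  Position 3: 'cb' -> no
  Position 4: 'ba' -> MATCH
  Position 5: 'aa' -> no
  Position 6: 'ab' -> no
  Position 7: 'bb' -> no
  Position 8: 'ba' -> MATCH
Total matches: 3

3


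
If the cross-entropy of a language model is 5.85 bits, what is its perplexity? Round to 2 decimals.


Perplexity formula: PP = 2^H
H = 5.85
PP = 2^5.85
Decompose: 2^5.85 = 2^5 * 2^0.85
2^5 = 32, 2^0.85 ~ 1.8025009
PP ~ 32 * 1.8025009 = 57.6800288
Rounded to 2 decimals: 57.68

57.68


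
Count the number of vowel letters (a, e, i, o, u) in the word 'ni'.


Scanning each character of 'ni':
  Position 1: 'n' -> consonant (running count: 0)
  Position 2: 'i' -> vowel (running count: 1)
Total vowels: 1

1


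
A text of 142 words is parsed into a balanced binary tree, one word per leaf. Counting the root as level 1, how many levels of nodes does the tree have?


In a balanced binary tree with n leaves the deepest leaf is ceil(log2(n)) edges below the root,
so counting node levels inclusive of root and leaves gives ceil(log2(n)) + 1 levels.
log2(142) = 7.1497
ceil(7.1497) = 8
levels = 8 + 1 = 9

9


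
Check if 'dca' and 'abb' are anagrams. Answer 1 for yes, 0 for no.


Sort characters of 'dca': 'acd'
Sort characters of 'abb': 'abb'
Sorted forms differ -> they are NOT anagrams
Result: 0

0


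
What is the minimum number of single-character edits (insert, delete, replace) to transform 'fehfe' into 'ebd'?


Building DP table for s1='fehfe' (len 5) and s2='ebd' (len 3):
       e  b  d
    0  1  2  3
  f 1  1  2  3
  e 2  1  2  3
  h 3  2  2  3
  f 4  3  3  3
  e 5  4  4  4
Edit distance = dp[5][3] = 4

4


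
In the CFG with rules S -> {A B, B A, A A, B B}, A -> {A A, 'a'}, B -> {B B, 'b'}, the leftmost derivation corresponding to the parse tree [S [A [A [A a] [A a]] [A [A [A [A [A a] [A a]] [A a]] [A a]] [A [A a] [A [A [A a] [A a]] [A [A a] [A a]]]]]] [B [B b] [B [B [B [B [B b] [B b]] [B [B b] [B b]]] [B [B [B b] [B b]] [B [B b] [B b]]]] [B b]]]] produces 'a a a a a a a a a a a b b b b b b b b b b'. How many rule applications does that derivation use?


Every bracketed nonterminal node [X ...] in the tree is produced by exactly one rule application.
Reading the tree off as a leftmost derivation:
  Step 1: S  =>  A B   (applied S -> A B)
  Step 2: A B  =>  A A B   (applied A -> A A)
  Step 3: A A B  =>  A A A B   (applied A -> A A)
  Step 4: A A A B  =>  a A A B   (applied A -> a)
  Step 5: a A A B  =>  a a A B   (applied A -> a)
  Step 6: a a A B  =>  a a A A B   (applied A -> A A)
  Step 7: a a A A B  =>  a a A A A B   (applied A -> A A)
  Step 8: a a A A A B  =>  a a A A A A B   (applied A -> A A)
  Step 9: a a A A A A B  =>  a a A A A A A B   (applied A -> A A)
  Step 10: a a A A A A A B  =>  a a a A A A A B   (applied A -> a)
  Step 11: a a a A A A A B  =>  a a a a A A A B   (applied A -> a)
  Step 12: a a a a A A A B  =>  a a a a a A A B   (applied A -> a)
  Step 13: a a a a a A A B  =>  a a a a a a A B   (applied A -> a)
  Step 14: a a a a a a A B  =>  a a a a a a A A B   (applied A -> A A)
  Step 15: a a a a a a A A B  =>  a a a a a a a A B   (applied A -> a)
  Step 16: a a a a a a a A B  =>  a a a a a a a A A B   (applied A -> A A)
  Step 17: a a a a a a a A A B  =>  a a a a a a a A A A B   (applied A -> A A)
  Step 18: a a a a a a a A A A B  =>  a a a a a a a a A A B   (applied A -> a)
  Step 19: a a a a a a a a A A B  =>  a a a a a a a a a A B   (applied A -> a)
  Step 20: a a a a a a a a a A B  =>  a a a a a a a a a A A B   (applied A -> A A)
  Step 21: a a a a a a a a a A A B  =>  a a a a a a a a a a A B   (applied A -> a)
  Step 22: a a a a a a a a a a A B  =>  a a a a a a a a a a a B   (applied A -> a)
  Step 23: a a a a a a a a a a a B  =>  a a a a a a a a a a a B B   (applied B -> B B)
  Step 24: a a a a a a a a a a a B B  =>  a a a a a a a a a a a b B   (applied B -> b)
  Step 25: a a a a a a a a a a a b B  =>  a a a a a a a a a a a b B B   (applied B -> B B)
  Step 26: a a a a a a a a a a a b B B  =>  a a a a a a a a a a a b B B B   (applied B -> B B)
  Step 27: a a a a a a a a a a a b B B B  =>  a a a a a a a a a a a b B B B B   (applied B -> B B)
  Step 28: a a a a a a a a a a a b B B B B  =>  a a a a a a a a a a a b B B B B B   (applied B -> B B)
  Step 29: a a a a a a a a a a a b B B B B B  =>  a a a a a a a a a a a b b B B B B   (applied B -> b)
  Step 30: a a a a a a a a a a a b b B B B B  =>  a a a a a a a a a a a b b b B B B   (applied B -> b)
  Step 31: a a a a a a a a a a a b b b B B B  =>  a a a a a a a a a a a b b b B B B B   (applied B -> B B)
  Step 32: a a a a a a a a a a a b b b B B B B  =>  a a a a a a a a a a a b b b b B B B   (applied B -> b)
  Step 33: a a a a a a a a a a a b b b b B B B  =>  a a a a a a a a a a a b b b b b B B   (applied B -> b)
  Step 34: a a a a a a a a a a a b b b b b B B  =>  a a a a a a a a a a a b b b b b B B B   (applied B -> B B)
  Step 35: a a a a a a a a a a a b b b b b B B B  =>  a a a a a a a a a a a b b b b b B B B B   (applied B -> B B)
  Step 36: a a a a a a a a a a a b b b b b B B B B  =>  a a a a a a a a a a a b b b b b b B B B   (applied B -> b)
  Step 37: a a a a a a a a a a a b b b b b b B B B  =>  a a a a a a a a a a a b b b b b b b B B   (applied B -> b)
  Step 38: a a a a a a a a a a a b b b b b b b B B  =>  a a a a a a a a a a a b b b b b b b B B B   (applied B -> B B)
  Step 39: a a a a a a a a a a a b b b b b b b B B B  =>  a a a a a a a a a a a b b b b b b b b B B   (applied B -> b)
  Step 40: a a a a a a a a a a a b b b b b b b b B B  =>  a a a a a a a a a a a b b b b b b b b b B   (applied B -> b)
  Step 41: a a a a a a a a a a a b b b b b b b b b B  =>  a a a a a a a a a a a b b b b b b b b b b   (applied B -> b)
Final yield: a a a a a a a a a a a b b b b b b b b b b
Total rewrite steps: 41

41


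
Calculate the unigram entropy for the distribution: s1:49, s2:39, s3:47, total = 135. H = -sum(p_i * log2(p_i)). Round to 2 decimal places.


Computing entropy H = -sum(p_i * log2(p_i)):
  s1: p = 49/135 = 0.3630, -p*log2(p) = 0.5307
  s2: p = 39/135 = 0.2889, -p*log2(p) = 0.5175
  s3: p = 47/135 = 0.3481, -p*log2(p) = 0.5300
H = sum of terms = 1.5782
Rounded to 2 decimals: 1.58

1.58


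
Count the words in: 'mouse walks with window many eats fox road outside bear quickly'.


Counting words by splitting on spaces:
  Word 1: 'mouse'
  Word 2: 'walks'
  Word 3: 'with'
  Word 4: 'window'
  Word 5: 'many'
  Word 6: 'eats'
  Word 7: 'fox'
  Word 8: 'road'
  Word 9: 'outside'
  Word 10: 'bear'
  Word 11: 'quickly'
Total words: 11

11


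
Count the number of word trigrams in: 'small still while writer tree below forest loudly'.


Word trigrams from [8] words:
  Trigram 1: (small still while)
  Trigram 2: (still while writer)
  Trigram 3: (while writer tree)
  Trigram 4: (writer tree below)
  Trigram 5: (tree below forest)
  Trigram 6: (below forest loudly)
Total word trigrams: 8 - 2 = 6

6


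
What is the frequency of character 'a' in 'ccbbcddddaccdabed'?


Scanning 'ccbbcddddaccdabed' for 'a':
  Position 9: 'a' -> MATCH (count: 1)
  Position 13: 'a' -> MATCH (count: 2)
Total occurrences of 'a': 2

2


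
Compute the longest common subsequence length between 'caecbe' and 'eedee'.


DP table for LCS of 'caecbe' and 'eedee':
       e  e  d  e  e
    0  0  0  0  0  0
  c 0  0  0  0  0  0
  a 0  0  0  0  0  0
  e 0  1  1  1  1  1
  c 0  1  1  1  1  1
  b 0  1  1  1  1  1
  e 0  1  2  2  2  2
LCS: 'ee'
LCS length = 2

2


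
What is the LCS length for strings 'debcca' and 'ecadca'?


DP table for LCS of 'debcca' and 'ecadca':
       e  c  a  d  c  a
    0  0  0  0  0  0  0
  d 0  0  0  0  1  1  1
  e 0  1  1  1  1  1  1
  b 0  1  1  1  1  1  1
  c 0  1  2  2  2  2  2
  c 0  1  2  2  2  3  3
  a 0  1  2  3  3  3  4
LCS: 'ecca'
LCS length = 4

4


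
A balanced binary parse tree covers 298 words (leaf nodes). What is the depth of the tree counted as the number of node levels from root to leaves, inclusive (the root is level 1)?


In a balanced binary tree with n leaves the deepest leaf is ceil(log2(n)) edges below the root,
so counting node levels inclusive of root and leaves gives ceil(log2(n)) + 1 levels.
log2(298) = 8.2192
ceil(8.2192) = 9
levels = 9 + 1 = 10

10


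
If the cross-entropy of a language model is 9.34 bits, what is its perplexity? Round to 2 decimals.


Perplexity formula: PP = 2^H
H = 9.34
PP = 2^9.34
Decompose: 2^9.34 = 2^9 * 2^0.34
2^9 = 512, 2^0.34 ~ 1.2657566
PP ~ 512 * 1.2657566 = 648.0673792
Rounded to 2 decimals: 648.07

648.07


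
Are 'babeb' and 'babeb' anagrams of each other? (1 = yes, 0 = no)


Sort characters of 'babeb': 'abbbe'
Sort characters of 'babeb': 'abbbe'
Sorted forms match -> they ARE anagrams
Result: 1

1


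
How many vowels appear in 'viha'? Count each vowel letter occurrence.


Scanning each character of 'viha':
  Position 1: 'v' -> consonant (running count: 0)
  Position 2: 'i' -> vowel (running count: 1)
  Position 3: 'h' -> consonant (running count: 1)
  Position 4: 'a' -> vowel (running count: 2)
Total vowels: 2

2


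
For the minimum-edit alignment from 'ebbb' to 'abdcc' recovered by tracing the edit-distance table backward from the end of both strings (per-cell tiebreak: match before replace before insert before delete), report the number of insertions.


Edit distance = 4. Backtracking from cell (4, 5) with preference match > replace > insert > delete,
then listing the resulting alignment 'ebbb' -> 'abdcc' left to right:
  Step 1: replace e->a
  Step 2: keep 'b'
  Step 3: insert 'd' [insertion #1]
  Step 4: replace b->c
  Step 5: replace b->c
Total insertions: 1

1


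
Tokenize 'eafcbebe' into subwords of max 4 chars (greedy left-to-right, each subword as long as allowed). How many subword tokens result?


'eafcbebe' has 8 characters.
Chunking with max size 4:
  Chunk 1: 'eafc' (positions 0-3)
  Chunk 2: 'bebe' (positions 4-7)
Total chunks: ceil(8 / 4) = 2

2


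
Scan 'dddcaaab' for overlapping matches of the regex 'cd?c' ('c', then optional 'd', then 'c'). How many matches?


Pattern: cd?c means 'c', then optional 'd', then 'c'.
Scanning 'dddcaaab' position-by-position:
  Pos 0: window 'ddd' -> no
  Pos 1: window 'ddc' -> no
  Pos 2: window 'dca' -> no
  Pos 3: window 'caa' -> no
  Pos 4: window 'aaa' -> no
  Pos 5: window 'aab' -> no
  Pos 6: window 'ab' -> no
  Pos 7: window 'b' -> no
Total matches: 0

0


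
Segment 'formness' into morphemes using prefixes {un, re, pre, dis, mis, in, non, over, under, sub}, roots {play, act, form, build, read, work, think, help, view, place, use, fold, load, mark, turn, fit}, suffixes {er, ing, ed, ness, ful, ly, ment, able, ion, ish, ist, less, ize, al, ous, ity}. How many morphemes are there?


Segmenting 'formness' against the inventory:
  'form' -> root (morpheme 1)
  'ness' -> suffix (morpheme 2)
Total morphemes: 2

2


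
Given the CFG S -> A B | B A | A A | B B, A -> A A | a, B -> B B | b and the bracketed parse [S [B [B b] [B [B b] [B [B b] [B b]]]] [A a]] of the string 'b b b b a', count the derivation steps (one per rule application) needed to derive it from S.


Every bracketed nonterminal node [X ...] in the tree is produced by exactly one rule application.
Reading the tree off as a leftmost derivation:
  Step 1: S  =>  B A   (applied S -> B A)
  Step 2: B A  =>  B B A   (applied B -> B B)
  Step 3: B B A  =>  b B A   (applied B -> b)
  Step 4: b B A  =>  b B B A   (applied B -> B B)
  Step 5: b B B A  =>  b b B A   (applied B -> b)
  Step 6: b b B A  =>  b b B B A   (applied B -> B B)
  Step 7: b b B B A  =>  b b b B A   (applied B -> b)
  Step 8: b b b B A  =>  b b b b A   (applied B -> b)
  Step 9: b b b b A  =>  b b b b a   (applied A -> a)
Final yield: b b b b a
Total rewrite steps: 9

9


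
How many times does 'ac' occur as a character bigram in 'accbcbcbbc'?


Scanning 'accbcbcbbc' for bigram 'ac':
  Position 0: 'ac' -> MATCH
  Position 1: 'cc' -> no
  Position 2: 'cb' -> no
  Position 3: 'bc' -> no
  Position 4: 'cb' -> no
  Position 5: 'bc' -> no
  Position 6: 'cb' -> no
  Position 7: 'bb' -> no
  Position 8: 'bc' -> no
Total matches: 1

1


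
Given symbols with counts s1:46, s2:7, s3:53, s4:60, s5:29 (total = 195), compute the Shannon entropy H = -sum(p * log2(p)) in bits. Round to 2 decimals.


Computing entropy H = -sum(p_i * log2(p_i)):
  s1: p = 46/195 = 0.2359, -p*log2(p) = 0.4916
  s2: p = 7/195 = 0.0359, -p*log2(p) = 0.1723
  s3: p = 53/195 = 0.2718, -p*log2(p) = 0.5108
  s4: p = 60/195 = 0.3077, -p*log2(p) = 0.5232
  s5: p = 29/195 = 0.1487, -p*log2(p) = 0.4089
H = sum of terms = 2.1068
Rounded to 2 decimals: 2.11

2.11


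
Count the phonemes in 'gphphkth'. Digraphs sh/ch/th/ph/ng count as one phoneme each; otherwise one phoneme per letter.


Parsing 'gphphkth' greedily, digraphs first:
  'g' -> consonant phoneme (phonemes so far: 1)
  'ph' -> digraph (1 consonant phoneme) (phonemes so far: 2)
  'ph' -> digraph (1 consonant phoneme) (phonemes so far: 3)
  'k' -> consonant phoneme (phonemes so far: 4)
  'th' -> digraph (1 consonant phoneme) (phonemes so far: 5)
Total phonemes: 5

5


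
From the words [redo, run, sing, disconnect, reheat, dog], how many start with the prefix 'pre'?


Checking each word for prefix 'pre':
  'redo' -> no (count: 0)
  'run' -> no (count: 0)
  'sing' -> no (count: 0)
  'disconnect' -> no (count: 0)
  'reheat' -> no (count: 0)
  'dog' -> no (count: 0)
Total with prefix 'pre': 0

0


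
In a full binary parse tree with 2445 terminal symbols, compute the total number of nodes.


Leaf nodes (terminals): 2445
Internal nodes = n - 1 = 2445 - 1 = 2444
Total = leaves + internal = 2445 + 2444 = 4889

4889


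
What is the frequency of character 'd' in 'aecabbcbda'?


Scanning 'aecabbcbda' for 'd':
  Position 8: 'd' -> MATCH (count: 1)
Total occurrences of 'd': 1

1


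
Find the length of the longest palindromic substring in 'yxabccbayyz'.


Scanning 'yxabccbayyz' for palindromic substrings.
Substring at positions 2-7: 'abccba'.
Check: reverse('abccba') = 'abccba' -> palindrome confirmed.
Neighbouring characters ('x' / 'y') break symmetry, so it cannot extend further.
No longer palindromic substring exists; longest length = 6

6


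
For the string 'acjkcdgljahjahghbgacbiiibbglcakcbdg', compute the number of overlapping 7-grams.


String 'acjkcdgljahjahghbgacbiiibbglcakcbdg' has length L = 35.
Number of overlapping n-grams = L - n + 1
Substituting: 35 - 7 + 1 = 29

29


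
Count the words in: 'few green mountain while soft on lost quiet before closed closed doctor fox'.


Counting words by splitting on spaces:
  Word 1: 'few'
  Word 2: 'green'
  Word 3: 'mountain'
  Word 4: 'while'
  Word 5: 'soft'
  Word 6: 'on'
  Word 7: 'lost'
  Word 8: 'quiet'
  Word 9: 'before'
  Word 10: 'closed'
  Word 11: 'closed'
  Word 12: 'doctor'
  Word 13: 'fox'
Total words: 13

13


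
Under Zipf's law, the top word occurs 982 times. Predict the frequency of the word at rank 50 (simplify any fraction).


Zipf's law: freq(rank) = f1 / rank
f1 = 982, rank = 50
freq = 982 / 50
GCD(982, 50) = 2
Simplified: 491/25

491/25


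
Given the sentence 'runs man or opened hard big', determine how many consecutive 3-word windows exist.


Word trigrams from [6] words:
  Trigram 1: (runs man or)
  Trigram 2: (man or opened)
  Trigram 3: (or opened hard)
  Trigram 4: (opened hard big)
Total word trigrams: 6 - 2 = 4

4


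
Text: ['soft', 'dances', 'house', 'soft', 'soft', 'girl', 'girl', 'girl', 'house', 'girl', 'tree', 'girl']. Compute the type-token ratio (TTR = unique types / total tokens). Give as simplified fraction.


Tokens: 12
Unique types: ('dances', 'girl', 'house', 'soft', 'tree') = 5
TTR = 5/12
Already in lowest terms.

5/12


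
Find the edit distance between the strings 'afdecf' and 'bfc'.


Building DP table for s1='afdecf' (len 6) and s2='bfc' (len 3):
       b  f  c
    0  1  2  3
  a 1  1  2  3
  f 2  2  1  2
  d 3  3  2  2
  e 4  4  3  3
  c 5  5  4  3
  f 6  6  5  4
Edit distance = dp[6][3] = 4

4


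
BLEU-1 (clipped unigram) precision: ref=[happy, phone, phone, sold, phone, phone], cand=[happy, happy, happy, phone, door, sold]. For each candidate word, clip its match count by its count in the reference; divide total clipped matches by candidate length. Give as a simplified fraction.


Reference word counts: {'happy': 1, 'phone': 4, 'sold': 1}
Checking each candidate word (with clipping):
  'happy' -> in reference (ref count 1, used 1/1) -> match (matches: 1)
  'happy' -> ref count 1 already used up (1/1) -> clipped, no match (matches: 1)
  'happy' -> ref count 1 already used up (1/1) -> clipped, no match (matches: 1)
  'phone' -> in reference (ref count 4, used 1/4) -> match (matches: 2)
  'door' -> not in reference -> no match (matches: 2)
  'sold' -> in reference (ref count 1, used 1/1) -> match (matches: 3)
Clipped matches: 3, Candidate length: 6
Precision = 3/6 = 1/2

1/2


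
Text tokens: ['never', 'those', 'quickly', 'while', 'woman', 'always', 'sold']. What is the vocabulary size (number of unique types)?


Listing all tokens and tracking unique types:
  Token 1: 'never' -> NEW (unique so far: 1)
  Token 2: 'those' -> NEW (unique so far: 2)
  Token 3: 'quickly' -> NEW (unique so far: 3)
  Token 4: 'while' -> NEW (unique so far: 4)
  Token 5: 'woman' -> NEW (unique so far: 5)
  Token 6: 'always' -> NEW (unique so far: 6)
  Token 7: 'sold' -> NEW (unique so far: 7)
Unique types: ('always', 'never', 'quickly', 'sold', 'those', 'while', 'woman')
Vocabulary size: 7

7


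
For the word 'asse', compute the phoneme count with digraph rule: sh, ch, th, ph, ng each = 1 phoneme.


Parsing 'asse' greedily, digraphs first:
  'a' -> vowel phoneme (phonemes so far: 1)
  's' -> consonant phoneme (phonemes so far: 2)
  's' -> consonant phoneme (phonemes so far: 3)
  'e' -> vowel phoneme (phonemes so far: 4)
Total phonemes: 4

4


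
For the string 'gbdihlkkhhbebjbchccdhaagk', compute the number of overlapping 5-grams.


String 'gbdihlkkhhbebjbchccdhaagk' has length L = 25.
Number of overlapping n-grams = L - n + 1
Substituting: 25 - 5 + 1 = 21

21


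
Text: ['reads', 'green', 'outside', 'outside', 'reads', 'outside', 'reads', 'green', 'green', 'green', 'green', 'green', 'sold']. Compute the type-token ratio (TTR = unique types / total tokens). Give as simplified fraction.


Tokens: 13
Unique types: ('green', 'outside', 'reads', 'sold') = 4
TTR = 4/13
Already in lowest terms.

4/13


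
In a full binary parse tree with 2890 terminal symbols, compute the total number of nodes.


Leaf nodes (terminals): 2890
Internal nodes = n - 1 = 2890 - 1 = 2889
Total = leaves + internal = 2890 + 2889 = 5779

5779


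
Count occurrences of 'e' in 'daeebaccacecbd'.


Scanning 'daeebaccacecbd' for 'e':
  Position 2: 'e' -> MATCH (count: 1)
  Position 3: 'e' -> MATCH (count: 2)
  Position 10: 'e' -> MATCH (count: 3)
Total occurrences of 'e': 3

3


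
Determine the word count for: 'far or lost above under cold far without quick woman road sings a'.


Counting words by splitting on spaces:
  Word 1: 'far'
  Word 2: 'or'
  Word 3: 'lost'
  Word 4: 'above'
  Word 5: 'under'
  Word 6: 'cold'
  Word 7: 'far'
  Word 8: 'without'
  Word 9: 'quick'
  Word 10: 'woman'
  Word 11: 'road'
  Word 12: 'sings'
  Word 13: 'a'
Total words: 13

13


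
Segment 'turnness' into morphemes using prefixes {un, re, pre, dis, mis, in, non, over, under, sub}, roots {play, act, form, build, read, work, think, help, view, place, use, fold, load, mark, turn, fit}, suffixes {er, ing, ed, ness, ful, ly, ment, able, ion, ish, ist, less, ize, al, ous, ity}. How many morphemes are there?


Segmenting 'turnness' against the inventory:
  'turn' -> root (morpheme 1)
  'ness' -> suffix (morpheme 2)
Total morphemes: 2

2


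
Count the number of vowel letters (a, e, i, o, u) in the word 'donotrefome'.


Scanning each character of 'donotrefome':
  Position 1: 'd' -> consonant (running count: 0)
  Position 2: 'o' -> vowel (running count: 1)
  Position 3: 'n' -> consonant (running count: 1)
  Position 4: 'o' -> vowel (running count: 2)
  Position 5: 't' -> consonant (running count: 2)
  Position 6: 'r' -> consonant (running count: 2)
  Position 7: 'e' -> vowel (running count: 3)
  Position 8: 'f' -> consonant (running count: 3)
  Position 9: 'o' -> vowel (running count: 4)
  Position 10: 'm' -> consonant (running count: 4)
  Position 11: 'e' -> vowel (running count: 5)
Total vowels: 5

5


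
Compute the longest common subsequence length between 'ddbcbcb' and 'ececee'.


DP table for LCS of 'ddbcbcb' and 'ececee':
       e  c  e  c  e  e
    0  0  0  0  0  0  0
  d 0  0  0  0  0  0  0
  d 0  0  0  0  0  0  0
  b 0  0  0  0  0  0  0
  c 0  0  1  1  1  1  1
  b 0  0  1  1  1  1  1
  c 0  0  1  1  2  2  2
  b 0  0  1  1  2  2  2
LCS: 'cc'
LCS length = 2

2


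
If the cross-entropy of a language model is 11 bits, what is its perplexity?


Perplexity formula: PP = 2^H
H = 11
PP = 2^11
PP = 2^11 = 2048

2048


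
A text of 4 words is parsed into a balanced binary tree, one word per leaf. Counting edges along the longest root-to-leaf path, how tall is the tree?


In a balanced binary tree with n leaves the deepest leaf is ceil(log2(n)) edges below the root.
log2(4) = 2.0000
ceil(2.0000) = 2
height (edges) = 2

2


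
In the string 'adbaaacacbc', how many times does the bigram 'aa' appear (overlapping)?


Scanning 'adbaaacacbc' for bigram 'aa':
  Position 0: 'ad' -> no
  Position 1: 'db' -> no
  Position 2: 'ba' -> no
  Position 3: 'aa' -> MATCH
  Position 4: 'aa' -> MATCH
  Position 5: 'ac' -> no
  Position 6: 'ca' -> no
  Position 7: 'ac' -> no
  Position 8: 'cb' -> no
  Position 9: 'bc' -> no
Total matches: 2

2


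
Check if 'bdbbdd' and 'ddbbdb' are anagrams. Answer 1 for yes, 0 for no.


Sort characters of 'bdbbdd': 'bbbddd'
Sort characters of 'ddbbdb': 'bbbddd'
Sorted forms match -> they ARE anagrams
Result: 1

1


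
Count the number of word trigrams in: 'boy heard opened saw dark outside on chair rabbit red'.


Word trigrams from [10] words:
  Trigram 1: (boy heard opened)
  Trigram 2: (heard opened saw)
  Trigram 3: (opened saw dark)
  Trigram 4: (saw dark outside)
  Trigram 5: (dark outside on)
  Trigram 6: (outside on chair)
  Trigram 7: (on chair rabbit)
  Trigram 8: (chair rabbit red)
Total word trigrams: 10 - 2 = 8

8


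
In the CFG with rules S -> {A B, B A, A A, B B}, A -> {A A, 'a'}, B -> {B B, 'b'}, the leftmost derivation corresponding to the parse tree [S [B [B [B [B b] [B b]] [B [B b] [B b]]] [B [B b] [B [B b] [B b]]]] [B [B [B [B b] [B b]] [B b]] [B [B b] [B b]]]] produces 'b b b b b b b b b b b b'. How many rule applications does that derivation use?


Every bracketed nonterminal node [X ...] in the tree is produced by exactly one rule application.
Reading the tree off as a leftmost derivation:
  Step 1: S  =>  B B   (applied S -> B B)
  Step 2: B B  =>  B B B   (applied B -> B B)
  Step 3: B B B  =>  B B B B   (applied B -> B B)
  Step 4: B B B B  =>  B B B B B   (applied B -> B B)
  Step 5: B B B B B  =>  b B B B B   (applied B -> b)
  Step 6: b B B B B  =>  b b B B B   (applied B -> b)
  Step 7: b b B B B  =>  b b B B B B   (applied B -> B B)
  Step 8: b b B B B B  =>  b b b B B B   (applied B -> b)
  Step 9: b b b B B B  =>  b b b b B B   (applied B -> b)
  Step 10: b b b b B B  =>  b b b b B B B   (applied B -> B B)
  Step 11: b b b b B B B  =>  b b b b b B B   (applied B -> b)
  Step 12: b b b b b B B  =>  b b b b b B B B   (applied B -> B B)
  Step 13: b b b b b B B B  =>  b b b b b b B B   (applied B -> b)
  Step 14: b b b b b b B B  =>  b b b b b b b B   (applied B -> b)
  Step 15: b b b b b b b B  =>  b b b b b b b B B   (applied B -> B B)
  Step 16: b b b b b b b B B  =>  b b b b b b b B B B   (applied B -> B B)
  Step 17: b b b b b b b B B B  =>  b b b b b b b B B B B   (applied B -> B B)
  Step 18: b b b b b b b B B B B  =>  b b b b b b b b B B B   (applied B -> b)
  Step 19: b b b b b b b b B B B  =>  b b b b b b b b b B B   (applied B -> b)
  Step 20: b b b b b b b b b B B  =>  b b b b b b b b b b B   (applied B -> b)
  Step 21: b b b b b b b b b b B  =>  b b b b b b b b b b B B   (applied B -> B B)
  Step 22: b b b b b b b b b b B B  =>  b b b b b b b b b b b B   (applied B -> b)
  Step 23: b b b b b b b b b b b B  =>  b b b b b b b b b b b b   (applied B -> b)
Final yield: b b b b b b b b b b b b
Total rewrite steps: 23

23


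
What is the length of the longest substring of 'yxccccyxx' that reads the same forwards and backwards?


Scanning 'yxccccyxx' for palindromic substrings.
Substring at positions 2-5: 'cccc'.
Check: reverse('cccc') = 'cccc' -> palindrome confirmed.
Neighbouring characters ('x' / 'y') break symmetry, so it cannot extend further.
No longer palindromic substring exists; longest length = 4

4


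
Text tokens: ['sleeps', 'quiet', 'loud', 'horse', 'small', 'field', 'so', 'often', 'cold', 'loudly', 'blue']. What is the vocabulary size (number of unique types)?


Listing all tokens and tracking unique types:
  Token 1: 'sleeps' -> NEW (unique so far: 1)
  Token 2: 'quiet' -> NEW (unique so far: 2)
  Token 3: 'loud' -> NEW (unique so far: 3)
  Token 4: 'horse' -> NEW (unique so far: 4)
  Token 5: 'small' -> NEW (unique so far: 5)
  Token 6: 'field' -> NEW (unique so far: 6)
  Token 7: 'so' -> NEW (unique so far: 7)
  Token 8: 'often' -> NEW (unique so far: 8)
  Token 9: 'cold' -> NEW (unique so far: 9)
  Token 10: 'loudly' -> NEW (unique so far: 10)
  Token 11: 'blue' -> NEW (unique so far: 11)
Unique types: ('blue', 'cold', 'field', 'horse', 'loud', 'loudly', 'often', 'quiet', 'sleeps', 'small', 'so')
Vocabulary size: 11

11


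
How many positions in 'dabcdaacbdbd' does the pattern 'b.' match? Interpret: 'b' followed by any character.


Pattern: b. means 'b' followed by any character.
Scanning 'dabcdaacbdbd' position-by-position:
  Pos 0: window 'da' -> no
  Pos 1: window 'ab' -> no
  Pos 2: window 'bc' -> MATCH
  Pos 3: window 'cd' -> no
  Pos 4: window 'da' -> no
  Pos 5: window 'aa' -> no
  Pos 6: window 'ac' -> no
  Pos 7: window 'cb' -> no
  Pos 8: window 'bd' -> MATCH
  Pos 9: window 'db' -> no
  Pos 10: window 'bd' -> MATCH
  Pos 11: window 'd' -> no
Total matches: 3

3


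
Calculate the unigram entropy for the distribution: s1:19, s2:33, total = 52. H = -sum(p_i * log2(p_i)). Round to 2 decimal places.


Computing entropy H = -sum(p_i * log2(p_i)):
  s1: p = 19/52 = 0.3654, -p*log2(p) = 0.5307
  s2: p = 33/52 = 0.6346, -p*log2(p) = 0.4163
H = sum of terms = 0.9470
Rounded to 2 decimals: 0.95

0.95


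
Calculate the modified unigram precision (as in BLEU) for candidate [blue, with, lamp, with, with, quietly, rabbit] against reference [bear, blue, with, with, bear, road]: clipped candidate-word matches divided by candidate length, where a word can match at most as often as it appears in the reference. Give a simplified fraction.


Reference word counts: {'bear': 2, 'blue': 1, 'road': 1, 'with': 2}
Checking each candidate word (with clipping):
  'blue' -> in reference (ref count 1, used 1/1) -> match (matches: 1)
  'with' -> in reference (ref count 2, used 1/2) -> match (matches: 2)
  'lamp' -> not in reference -> no match (matches: 2)
  'with' -> in reference (ref count 2, used 2/2) -> match (matches: 3)
  'with' -> ref count 2 already used up (2/2) -> clipped, no match (matches: 3)
  'quietly' -> not in reference -> no match (matches: 3)
  'rabbit' -> not in reference -> no match (matches: 3)
Clipped matches: 3, Candidate length: 7
Precision = 3/7

3/7


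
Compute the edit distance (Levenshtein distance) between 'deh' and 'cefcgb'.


Building DP table for s1='deh' (len 3) and s2='cefcgb' (len 6):
       c  e  f  c  g  b
    0  1  2  3  4  5  6
  d 1  1  2  3  4  5  6
  e 2  2  1  2  3  4  5
  h 3  3  2  2  3  4  5
Edit distance = dp[3][6] = 5

5


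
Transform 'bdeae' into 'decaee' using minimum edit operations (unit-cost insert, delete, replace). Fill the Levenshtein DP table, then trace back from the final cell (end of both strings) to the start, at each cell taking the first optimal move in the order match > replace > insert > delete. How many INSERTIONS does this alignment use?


Edit distance = 3. Backtracking from cell (5, 6) with preference match > replace > insert > delete,
then listing the resulting alignment 'bdeae' -> 'decaee' left to right:
  Step 1: delete 'b'
  Step 2: keep 'd'
  Step 3: keep 'e'
  Step 4: insert 'c' [insertion #1]
  Step 5: keep 'a'
  Step 6: insert 'e' [insertion #2]
  Step 7: keep 'e'
Total insertions: 2

2


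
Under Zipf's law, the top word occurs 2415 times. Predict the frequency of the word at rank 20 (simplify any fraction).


Zipf's law: freq(rank) = f1 / rank
f1 = 2415, rank = 20
freq = 2415 / 20
GCD(2415, 20) = 5
Simplified: 483/4

483/4


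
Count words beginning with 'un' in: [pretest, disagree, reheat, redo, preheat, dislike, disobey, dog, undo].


Checking each word for prefix 'un':
  'pretest' -> no (count: 0)
  'disagree' -> no (count: 0)
  'reheat' -> no (count: 0)
  'redo' -> no (count: 0)
  'preheat' -> no (count: 0)
  'dislike' -> no (count: 0)
  'disobey' -> no (count: 0)
  'dog' -> no (count: 0)
  'undo' -> YES, starts with 'un' (count: 1)
Total with prefix 'un': 1

1


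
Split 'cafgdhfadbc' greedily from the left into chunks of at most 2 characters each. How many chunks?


'cafgdhfadbc' has 11 characters.
Chunking with max size 2:
  Chunk 1: 'ca' (positions 0-1)
  Chunk 2: 'fg' (positions 2-3)
  Chunk 3: 'dh' (positions 4-5)
  Chunk 4: 'fa' (positions 6-7)
  Chunk 5: 'db' (positions 8-9)
  Chunk 6: 'c' (positions 10-10)
Total chunks: ceil(11 / 2) = 6

6


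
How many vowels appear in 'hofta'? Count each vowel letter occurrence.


Scanning each character of 'hofta':
  Position 1: 'h' -> consonant (running count: 0)
  Position 2: 'o' -> vowel (running count: 1)
  Position 3: 'f' -> consonant (running count: 1)
  Position 4: 't' -> consonant (running count: 1)
  Position 5: 'a' -> vowel (running count: 2)
Total vowels: 2

2


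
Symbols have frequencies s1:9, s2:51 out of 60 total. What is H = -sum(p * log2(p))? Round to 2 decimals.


Computing entropy H = -sum(p_i * log2(p_i)):
  s1: p = 9/60 = 0.1500, -p*log2(p) = 0.4105
  s2: p = 51/60 = 0.8500, -p*log2(p) = 0.1993
H = sum of terms = 0.6098
Rounded to 2 decimals: 0.61

0.61


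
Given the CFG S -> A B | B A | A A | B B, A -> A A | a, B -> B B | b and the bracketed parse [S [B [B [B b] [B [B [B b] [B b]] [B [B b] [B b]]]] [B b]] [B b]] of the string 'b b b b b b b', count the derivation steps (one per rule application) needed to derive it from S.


Every bracketed nonterminal node [X ...] in the tree is produced by exactly one rule application.
Reading the tree off as a leftmost derivation:
  Step 1: S  =>  B B   (applied S -> B B)
  Step 2: B B  =>  B B B   (applied B -> B B)
  Step 3: B B B  =>  B B B B   (applied B -> B B)
  Step 4: B B B B  =>  b B B B   (applied B -> b)
  Step 5: b B B B  =>  b B B B B   (applied B -> B B)
  Step 6: b B B B B  =>  b B B B B B   (applied B -> B B)
  Step 7: b B B B B B  =>  b b B B B B   (applied B -> b)
  Step 8: b b B B B B  =>  b b b B B B   (applied B -> b)
  Step 9: b b b B B B  =>  b b b B B B B   (applied B -> B B)
  Step 10: b b b B B B B  =>  b b b b B B B   (applied B -> b)
  Step 11: b b b b B B B  =>  b b b b b B B   (applied B -> b)
  Step 12: b b b b b B B  =>  b b b b b b B   (applied B -> b)
  Step 13: b b b b b b B  =>  b b b b b b b   (applied B -> b)
Final yield: b b b b b b b
Total rewrite steps: 13

13


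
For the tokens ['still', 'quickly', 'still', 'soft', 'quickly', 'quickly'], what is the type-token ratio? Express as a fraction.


Tokens: 6
Unique types: ('quickly', 'soft', 'still') = 3
TTR = 3/6
Simplify: divide both by 3 -> 1/2
TTR = 1/2

1/2


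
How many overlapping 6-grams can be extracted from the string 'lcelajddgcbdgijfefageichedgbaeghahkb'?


String 'lcelajddgcbdgijfefageichedgbaeghahkb' has length L = 36.
Number of overlapping n-grams = L - n + 1
Substituting: 36 - 6 + 1 = 31

31


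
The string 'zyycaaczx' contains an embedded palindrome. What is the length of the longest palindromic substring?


Scanning 'zyycaaczx' for palindromic substrings.
Substring at positions 3-6: 'caac'.
Check: reverse('caac') = 'caac' -> palindrome confirmed.
Neighbouring characters ('y' / 'z') break symmetry, so it cannot extend further.
No longer palindromic substring exists; longest length = 4

4


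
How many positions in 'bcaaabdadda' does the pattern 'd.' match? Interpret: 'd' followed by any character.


Pattern: d. means 'd' followed by any character.
Scanning 'bcaaabdadda' position-by-position:
  Pos 0: window 'bc' -> no
  Pos 1: window 'ca' -> no
  Pos 2: window 'aa' -> no
  Pos 3: window 'aa' -> no
  Pos 4: window 'ab' -> no
  Pos 5: window 'bd' -> no
  Pos 6: window 'da' -> MATCH
  Pos 7: window 'ad' -> no
  Pos 8: window 'dd' -> MATCH
  Pos 9: window 'da' -> MATCH
  Pos 10: window 'a' -> no
Total matches: 3

3


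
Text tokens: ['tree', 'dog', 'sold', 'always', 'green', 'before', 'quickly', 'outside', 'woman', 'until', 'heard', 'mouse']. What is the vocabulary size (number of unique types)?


Listing all tokens and tracking unique types:
  Token 1: 'tree' -> NEW (unique so far: 1)
  Token 2: 'dog' -> NEW (unique so far: 2)
  Token 3: 'sold' -> NEW (unique so far: 3)
  Token 4: 'always' -> NEW (unique so far: 4)
  Token 5: 'green' -> NEW (unique so far: 5)
  Token 6: 'before' -> NEW (unique so far: 6)
  Token 7: 'quickly' -> NEW (unique so far: 7)
  Token 8: 'outside' -> NEW (unique so far: 8)
  Token 9: 'woman' -> NEW (unique so far: 9)
  Token 10: 'until' -> NEW (unique so far: 10)
  Token 11: 'heard' -> NEW (unique so far: 11)
  Token 12: 'mouse' -> NEW (unique so far: 12)
Unique types: ('always', 'before', 'dog', 'green', 'heard', 'mouse', 'outside', 'quickly', 'sold', 'tree', 'until', 'woman')
Vocabulary size: 12

12


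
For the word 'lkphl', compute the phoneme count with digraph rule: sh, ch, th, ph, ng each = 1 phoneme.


Parsing 'lkphl' greedily, digraphs first:
  'l' -> consonant phoneme (phonemes so far: 1)
  'k' -> consonant phoneme (phonemes so far: 2)
  'ph' -> digraph (1 consonant phoneme) (phonemes so far: 3)
  'l' -> consonant phoneme (phonemes so far: 4)
Total phonemes: 4

4


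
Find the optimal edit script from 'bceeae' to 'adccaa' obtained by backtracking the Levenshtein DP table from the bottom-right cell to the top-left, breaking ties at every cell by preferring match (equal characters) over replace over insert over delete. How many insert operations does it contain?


Edit distance = 5. Backtracking from cell (6, 6) with preference match > replace > insert > delete,
then listing the resulting alignment 'bceeae' -> 'adccaa' left to right:
  Step 1: replace b->a
  Step 2: replace c->d
  Step 3: replace e->c
  Step 4: replace e->c
  Step 5: keep 'a'
  Step 6: replace e->a
Total insertions: 0

0


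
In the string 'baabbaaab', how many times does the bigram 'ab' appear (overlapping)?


Scanning 'baabbaaab' for bigram 'ab':
  Position 0: 'ba' -> no
  Position 1: 'aa' -> no
  Position 2: 'ab' -> MATCH
  Position 3: 'bb' -> no
  Position 4: 'ba' -> no
  Position 5: 'aa' -> no
  Position 6: 'aa' -> no
  Position 7: 'ab' -> MATCH
Total matches: 2

2


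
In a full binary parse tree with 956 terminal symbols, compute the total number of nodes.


Leaf nodes (terminals): 956
Internal nodes = n - 1 = 956 - 1 = 955
Total = leaves + internal = 956 + 955 = 1911

1911


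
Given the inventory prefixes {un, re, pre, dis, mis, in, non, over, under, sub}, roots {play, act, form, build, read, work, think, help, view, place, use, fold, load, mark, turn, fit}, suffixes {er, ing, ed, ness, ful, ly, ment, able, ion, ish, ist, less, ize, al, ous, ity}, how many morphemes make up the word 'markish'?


Segmenting 'markish' against the inventory:
  'mark' -> root (morpheme 1)
  'ish' -> suffix (morpheme 2)
Total morphemes: 2

2


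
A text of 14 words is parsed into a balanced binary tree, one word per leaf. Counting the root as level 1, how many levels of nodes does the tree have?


In a balanced binary tree with n leaves the deepest leaf is ceil(log2(n)) edges below the root,
so counting node levels inclusive of root and leaves gives ceil(log2(n)) + 1 levels.
log2(14) = 3.8074
ceil(3.8074) = 4
levels = 4 + 1 = 5

5


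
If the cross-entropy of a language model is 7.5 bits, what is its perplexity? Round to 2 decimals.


Perplexity formula: PP = 2^H
H = 7.5
PP = 2^7.5
Decompose: 2^7.5 = 2^7 * 2^0.5 = 2^7 * sqrt(2)
2^7 = 128, sqrt(2) ~ 1.4142136
PP ~ 128 * 1.4142136 = 181.0193408
Rounded to 2 decimals: 181.02

181.02


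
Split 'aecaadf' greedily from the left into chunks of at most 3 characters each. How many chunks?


'aecaadf' has 7 characters.
Chunking with max size 3:
  Chunk 1: 'aec' (positions 0-2)
  Chunk 2: 'aad' (positions 3-5)
  Chunk 3: 'f' (positions 6-6)
Total chunks: ceil(7 / 3) = 3

3


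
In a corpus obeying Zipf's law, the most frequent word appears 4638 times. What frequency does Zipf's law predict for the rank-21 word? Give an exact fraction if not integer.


Zipf's law: freq(rank) = f1 / rank
f1 = 4638, rank = 21
freq = 4638 / 21
GCD(4638, 21) = 3
Simplified: 1546/7

1546/7


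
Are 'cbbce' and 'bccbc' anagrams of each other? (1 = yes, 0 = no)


Sort characters of 'cbbce': 'bbcce'
Sort characters of 'bccbc': 'bbccc'
Sorted forms differ -> they are NOT anagrams
Result: 0

0


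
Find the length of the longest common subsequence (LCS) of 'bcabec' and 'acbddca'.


DP table for LCS of 'bcabec' and 'acbddca':
       a  c  b  d  d  c  a
    0  0  0  0  0  0  0  0
  b 0  0  0  1  1  1  1  1
  c 0  0  1  1  1  1  2  2
  a 0  1  1  1  1  1  2  3
  b 0  1  1  2  2  2  2  3
  e 0  1  1  2  2  2  2  3
  c 0  1  2  2  2  2  3  3
LCS: 'bca'
LCS length = 3

3


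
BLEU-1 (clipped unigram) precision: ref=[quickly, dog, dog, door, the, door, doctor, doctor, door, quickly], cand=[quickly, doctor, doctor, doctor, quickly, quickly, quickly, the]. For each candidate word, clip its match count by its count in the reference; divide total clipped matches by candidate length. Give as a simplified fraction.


Reference word counts: {'doctor': 2, 'dog': 2, 'door': 3, 'quickly': 2, 'the': 1}
Checking each candidate word (with clipping):
  'quickly' -> in reference (ref count 2, used 1/2) -> match (matches: 1)
  'doctor' -> in reference (ref count 2, used 1/2) -> match (matches: 2)
  'doctor' -> in reference (ref count 2, used 2/2) -> match (matches: 3)
  'doctor' -> ref count 2 already used up (2/2) -> clipped, no match (matches: 3)
  'quickly' -> in reference (ref count 2, used 2/2) -> match (matches: 4)
  'quickly' -> ref count 2 already used up (2/2) -> clipped, no match (matches: 4)
  'quickly' -> ref count 2 already used up (2/2) -> clipped, no match (matches: 4)
  'the' -> in reference (ref count 1, used 1/1) -> match (matches: 5)
Clipped matches: 5, Candidate length: 8
Precision = 5/8

5/8
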